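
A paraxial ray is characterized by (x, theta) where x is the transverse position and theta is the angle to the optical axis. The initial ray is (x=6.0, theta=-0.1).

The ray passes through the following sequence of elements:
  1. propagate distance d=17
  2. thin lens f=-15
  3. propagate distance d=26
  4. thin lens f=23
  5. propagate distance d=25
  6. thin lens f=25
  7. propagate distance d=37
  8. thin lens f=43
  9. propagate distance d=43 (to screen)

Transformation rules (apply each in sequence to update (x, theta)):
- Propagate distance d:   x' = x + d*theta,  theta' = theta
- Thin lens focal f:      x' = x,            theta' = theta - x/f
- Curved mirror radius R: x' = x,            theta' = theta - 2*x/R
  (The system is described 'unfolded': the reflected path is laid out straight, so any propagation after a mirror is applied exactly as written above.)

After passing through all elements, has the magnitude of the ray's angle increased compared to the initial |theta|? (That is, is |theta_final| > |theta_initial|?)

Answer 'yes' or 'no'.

Initial: x=6.0000 theta=-0.1000
After 1 (propagate distance d=17): x=4.3000 theta=-0.1000
After 2 (thin lens f=-15): x=4.3000 theta=14/75 (≈0.1867)
After 3 (propagate distance d=26): x=1373/150 (≈9.1533) theta=14/75 (≈0.1867)
After 4 (thin lens f=23): x=1373/150 (≈9.1533) theta=-243/1150 (≈-0.2113)
After 5 (propagate distance d=25): x=6677/1725 (≈3.8707) theta=-243/1150 (≈-0.2113)
After 6 (thin lens f=25): x=6677/1725 (≈3.8707) theta=-1373/3750 (≈-0.3661)
After 7 (propagate distance d=37): x=-278191/28750 (≈-9.6762) theta=-1373/3750 (≈-0.3661)
After 8 (thin lens f=43): x=-278191/28750 (≈-9.6762) theta=-261662/1854375 (≈-0.1411)
After 9 (propagate distance d=43 (to screen)): x=-59039/3750 (≈-15.7437) theta=-261662/1854375 (≈-0.1411)
|theta_initial|=0.1000 |theta_final|=261662/1854375 (≈0.1411) -> increased

Answer: yes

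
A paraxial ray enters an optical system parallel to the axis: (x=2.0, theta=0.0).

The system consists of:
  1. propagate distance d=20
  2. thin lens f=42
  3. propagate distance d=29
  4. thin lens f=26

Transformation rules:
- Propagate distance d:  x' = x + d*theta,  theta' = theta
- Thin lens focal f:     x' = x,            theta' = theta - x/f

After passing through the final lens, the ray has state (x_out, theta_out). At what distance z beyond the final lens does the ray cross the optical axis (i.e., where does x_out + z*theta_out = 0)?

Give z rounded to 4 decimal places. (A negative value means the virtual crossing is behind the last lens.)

Initial: x=2.0000 theta=0.0000
After 1 (propagate distance d=20): x=2.0000 theta=0.0000
After 2 (thin lens f=42): x=2.0000 theta=-1/21 (≈-0.0476)
After 3 (propagate distance d=29): x=13/21 (≈0.6190) theta=-1/21 (≈-0.0476)
After 4 (thin lens f=26): x=13/21 (≈0.6190) theta=-1/14 (≈-0.0714)
z_focus = -x_out/theta_out = -(13/21)/(-1/14) = 26/3 ≈ 8.6667
Rounded to 4 decimal places: z = 8.6667

Answer: 8.6667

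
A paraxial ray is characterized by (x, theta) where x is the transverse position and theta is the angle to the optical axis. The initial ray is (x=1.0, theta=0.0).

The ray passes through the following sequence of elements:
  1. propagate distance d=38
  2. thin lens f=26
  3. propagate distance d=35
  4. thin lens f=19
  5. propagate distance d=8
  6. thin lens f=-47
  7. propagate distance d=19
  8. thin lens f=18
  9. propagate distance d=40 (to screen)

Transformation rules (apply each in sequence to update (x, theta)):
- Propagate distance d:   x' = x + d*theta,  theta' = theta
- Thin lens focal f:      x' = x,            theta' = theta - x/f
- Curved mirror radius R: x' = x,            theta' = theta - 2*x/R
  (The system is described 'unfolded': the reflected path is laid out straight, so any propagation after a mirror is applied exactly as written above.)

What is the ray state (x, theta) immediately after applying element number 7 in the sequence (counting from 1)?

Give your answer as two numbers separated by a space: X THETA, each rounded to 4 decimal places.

Answer: -1.0981 -0.0311

Derivation:
Initial: x=1.0000 theta=0.0000
After 1 (propagate distance d=38): x=1.0000 theta=0.0000
After 2 (thin lens f=26): x=1.0000 theta=-1/26 (≈-0.0385)
After 3 (propagate distance d=35): x=-9/26 (≈-0.3462) theta=-1/26 (≈-0.0385)
After 4 (thin lens f=19): x=-9/26 (≈-0.3462) theta=-5/247 (≈-0.0202)
After 5 (propagate distance d=8): x=-251/494 (≈-0.5081) theta=-5/247 (≈-0.0202)
After 6 (thin lens f=-47): x=-251/494 (≈-0.5081) theta=-721/23218 (≈-0.0311)
After 7 (propagate distance d=19): x=-12748/11609 (≈-1.0981) theta=-721/23218 (≈-0.0311)
Rounded to 4 decimal places: x = -1.0981, theta = -0.0311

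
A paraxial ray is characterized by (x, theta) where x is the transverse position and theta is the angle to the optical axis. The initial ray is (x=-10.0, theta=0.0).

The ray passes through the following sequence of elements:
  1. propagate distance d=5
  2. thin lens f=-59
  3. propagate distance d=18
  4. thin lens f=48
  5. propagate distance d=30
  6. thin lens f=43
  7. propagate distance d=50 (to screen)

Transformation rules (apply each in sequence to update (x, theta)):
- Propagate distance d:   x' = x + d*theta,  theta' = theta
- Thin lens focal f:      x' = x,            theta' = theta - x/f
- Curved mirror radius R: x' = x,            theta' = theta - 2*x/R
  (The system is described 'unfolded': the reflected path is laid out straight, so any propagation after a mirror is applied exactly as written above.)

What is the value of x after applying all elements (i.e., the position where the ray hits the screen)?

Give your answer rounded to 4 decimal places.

Answer: 6.7445

Derivation:
Initial: x=-10.0000 theta=0.0000
After 1 (propagate distance d=5): x=-10.0000 theta=0.0000
After 2 (thin lens f=-59): x=-10.0000 theta=-10/59 (≈-0.1695)
After 3 (propagate distance d=18): x=-770/59 (≈-13.0508) theta=-10/59 (≈-0.1695)
After 4 (thin lens f=48): x=-770/59 (≈-13.0508) theta=145/1416 (≈0.1024)
After 5 (propagate distance d=30): x=-2355/236 (≈-9.9788) theta=145/1416 (≈0.1024)
After 6 (thin lens f=43): x=-2355/236 (≈-9.9788) theta=20365/60888 (≈0.3345)
After 7 (propagate distance d=50 (to screen)): x=102665/15222 (≈6.7445) theta=20365/60888 (≈0.3345)
Rounded to 4 decimal places: x = 6.7445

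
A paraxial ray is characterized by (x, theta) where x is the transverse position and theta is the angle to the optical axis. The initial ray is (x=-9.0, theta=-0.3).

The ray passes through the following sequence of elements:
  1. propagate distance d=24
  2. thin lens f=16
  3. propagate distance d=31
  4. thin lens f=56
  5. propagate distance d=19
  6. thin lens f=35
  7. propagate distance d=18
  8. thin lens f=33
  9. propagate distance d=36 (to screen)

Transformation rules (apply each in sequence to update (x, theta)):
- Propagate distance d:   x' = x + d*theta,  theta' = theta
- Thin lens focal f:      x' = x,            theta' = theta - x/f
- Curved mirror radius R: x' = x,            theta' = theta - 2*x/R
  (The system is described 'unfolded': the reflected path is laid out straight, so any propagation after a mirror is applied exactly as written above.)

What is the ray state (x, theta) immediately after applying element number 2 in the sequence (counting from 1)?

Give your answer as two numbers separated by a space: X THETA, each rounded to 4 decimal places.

Initial: x=-9.0000 theta=-0.3000
After 1 (propagate distance d=24): x=-16.2000 theta=-0.3000
After 2 (thin lens f=16): x=-16.2000 theta=0.7125
Rounded to 4 decimal places: x = -16.2000, theta = 0.7125

Answer: -16.2000 0.7125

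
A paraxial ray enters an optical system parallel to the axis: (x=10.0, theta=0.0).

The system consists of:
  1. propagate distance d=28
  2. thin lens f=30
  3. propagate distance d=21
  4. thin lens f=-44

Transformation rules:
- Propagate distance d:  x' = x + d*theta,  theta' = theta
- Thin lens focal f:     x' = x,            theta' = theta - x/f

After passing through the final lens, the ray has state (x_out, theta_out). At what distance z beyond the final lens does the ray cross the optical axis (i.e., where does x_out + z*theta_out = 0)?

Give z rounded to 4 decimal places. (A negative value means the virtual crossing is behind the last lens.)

Initial: x=10.0000 theta=0.0000
After 1 (propagate distance d=28): x=10.0000 theta=0.0000
After 2 (thin lens f=30): x=10.0000 theta=-1/3 (≈-0.3333)
After 3 (propagate distance d=21): x=3.0000 theta=-1/3 (≈-0.3333)
After 4 (thin lens f=-44): x=3.0000 theta=-35/132 (≈-0.2652)
z_focus = -x_out/theta_out = -(3.0000)/(-35/132) = 396/35 ≈ 11.3143
Rounded to 4 decimal places: z = 11.3143

Answer: 11.3143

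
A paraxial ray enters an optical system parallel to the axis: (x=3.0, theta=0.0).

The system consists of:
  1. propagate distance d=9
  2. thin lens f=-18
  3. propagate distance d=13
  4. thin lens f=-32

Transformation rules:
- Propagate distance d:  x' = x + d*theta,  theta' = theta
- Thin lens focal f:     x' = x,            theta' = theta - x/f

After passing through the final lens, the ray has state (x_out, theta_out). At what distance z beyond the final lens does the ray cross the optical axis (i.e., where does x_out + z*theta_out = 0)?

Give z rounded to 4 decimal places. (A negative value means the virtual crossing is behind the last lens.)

Initial: x=3.0000 theta=0.0000
After 1 (propagate distance d=9): x=3.0000 theta=0.0000
After 2 (thin lens f=-18): x=3.0000 theta=1/6 (≈0.1667)
After 3 (propagate distance d=13): x=31/6 (≈5.1667) theta=1/6 (≈0.1667)
After 4 (thin lens f=-32): x=31/6 (≈5.1667) theta=21/64 (≈0.3281)
z_focus = -x_out/theta_out = -(31/6)/(21/64) = -992/63 ≈ -15.7460
Rounded to 4 decimal places: z = -15.7460

Answer: -15.7460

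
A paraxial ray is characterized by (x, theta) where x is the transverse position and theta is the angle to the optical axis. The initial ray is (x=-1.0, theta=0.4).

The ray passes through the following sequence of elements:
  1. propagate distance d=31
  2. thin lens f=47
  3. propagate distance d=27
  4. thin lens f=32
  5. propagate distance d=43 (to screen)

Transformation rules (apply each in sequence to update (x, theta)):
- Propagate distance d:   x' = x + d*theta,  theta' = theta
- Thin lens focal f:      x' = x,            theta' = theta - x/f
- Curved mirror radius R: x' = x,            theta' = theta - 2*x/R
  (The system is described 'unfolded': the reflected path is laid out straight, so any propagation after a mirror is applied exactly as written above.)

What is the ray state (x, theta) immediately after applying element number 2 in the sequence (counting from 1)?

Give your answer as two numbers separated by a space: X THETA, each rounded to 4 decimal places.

Answer: 11.4000 0.1574

Derivation:
Initial: x=-1.0000 theta=0.4000
After 1 (propagate distance d=31): x=11.4000 theta=0.4000
After 2 (thin lens f=47): x=11.4000 theta=37/235 (≈0.1574)
Rounded to 4 decimal places: x = 11.4000, theta = 0.1574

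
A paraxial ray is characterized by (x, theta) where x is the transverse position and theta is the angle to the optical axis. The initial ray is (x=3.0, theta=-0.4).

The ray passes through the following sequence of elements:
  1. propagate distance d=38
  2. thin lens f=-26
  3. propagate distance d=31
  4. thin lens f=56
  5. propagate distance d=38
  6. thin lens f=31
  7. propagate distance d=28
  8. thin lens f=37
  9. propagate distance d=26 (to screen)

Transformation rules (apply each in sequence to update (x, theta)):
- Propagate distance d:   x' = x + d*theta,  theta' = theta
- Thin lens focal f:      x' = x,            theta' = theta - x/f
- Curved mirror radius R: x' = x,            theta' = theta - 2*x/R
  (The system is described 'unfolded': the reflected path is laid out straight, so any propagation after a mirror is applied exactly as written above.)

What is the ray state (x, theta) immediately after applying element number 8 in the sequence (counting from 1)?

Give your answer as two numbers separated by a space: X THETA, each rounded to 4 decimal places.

Answer: -9.1796 1.5493

Derivation:
Initial: x=3.0000 theta=-0.4000
After 1 (propagate distance d=38): x=-12.2000 theta=-0.4000
After 2 (thin lens f=-26): x=-12.2000 theta=-113/130 (≈-0.8692)
After 3 (propagate distance d=31): x=-5089/130 (≈-39.1462) theta=-113/130 (≈-0.8692)
After 4 (thin lens f=56): x=-5089/130 (≈-39.1462) theta=-177/1040 (≈-0.1702)
After 5 (propagate distance d=38): x=-23719/520 (≈-45.6135) theta=-177/1040 (≈-0.1702)
After 6 (thin lens f=31): x=-23719/520 (≈-45.6135) theta=3227/2480 (≈1.3012)
After 7 (propagate distance d=28): x=-29595/3224 (≈-9.1796) theta=3227/2480 (≈1.3012)
After 8 (thin lens f=37): x=-29595/3224 (≈-9.1796) theta=1848137/1192880 (≈1.5493)
Rounded to 4 decimal places: x = -9.1796, theta = 1.5493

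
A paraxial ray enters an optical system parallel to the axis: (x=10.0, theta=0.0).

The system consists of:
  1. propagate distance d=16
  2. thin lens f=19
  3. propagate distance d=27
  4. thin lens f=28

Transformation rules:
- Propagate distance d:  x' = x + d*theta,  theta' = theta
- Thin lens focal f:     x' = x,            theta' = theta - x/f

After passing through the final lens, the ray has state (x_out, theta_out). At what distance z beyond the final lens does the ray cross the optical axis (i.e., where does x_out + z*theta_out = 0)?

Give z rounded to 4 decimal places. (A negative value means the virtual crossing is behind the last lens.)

Answer: -11.2000

Derivation:
Initial: x=10.0000 theta=0.0000
After 1 (propagate distance d=16): x=10.0000 theta=0.0000
After 2 (thin lens f=19): x=10.0000 theta=-10/19 (≈-0.5263)
After 3 (propagate distance d=27): x=-80/19 (≈-4.2105) theta=-10/19 (≈-0.5263)
After 4 (thin lens f=28): x=-80/19 (≈-4.2105) theta=-50/133 (≈-0.3759)
z_focus = -x_out/theta_out = -(-80/19)/(-50/133) = -11.2000
Rounded to 4 decimal places: z = -11.2000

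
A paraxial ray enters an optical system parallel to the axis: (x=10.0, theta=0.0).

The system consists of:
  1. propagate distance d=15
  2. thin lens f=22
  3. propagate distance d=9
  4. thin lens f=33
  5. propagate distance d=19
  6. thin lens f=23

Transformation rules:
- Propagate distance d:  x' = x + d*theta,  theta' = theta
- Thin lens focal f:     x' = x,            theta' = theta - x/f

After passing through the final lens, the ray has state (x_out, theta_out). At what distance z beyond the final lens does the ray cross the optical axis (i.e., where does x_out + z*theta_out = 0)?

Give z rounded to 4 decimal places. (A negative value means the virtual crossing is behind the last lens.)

Answer: -16.6966

Derivation:
Initial: x=10.0000 theta=0.0000
After 1 (propagate distance d=15): x=10.0000 theta=0.0000
After 2 (thin lens f=22): x=10.0000 theta=-5/11 (≈-0.4545)
After 3 (propagate distance d=9): x=65/11 (≈5.9091) theta=-5/11 (≈-0.4545)
After 4 (thin lens f=33): x=65/11 (≈5.9091) theta=-230/363 (≈-0.6336)
After 5 (propagate distance d=19): x=-2225/363 (≈-6.1295) theta=-230/363 (≈-0.6336)
After 6 (thin lens f=23): x=-2225/363 (≈-6.1295) theta=-3065/8349 (≈-0.3671)
z_focus = -x_out/theta_out = -(-2225/363)/(-3065/8349) = -10235/613 ≈ -16.6966
Rounded to 4 decimal places: z = -16.6966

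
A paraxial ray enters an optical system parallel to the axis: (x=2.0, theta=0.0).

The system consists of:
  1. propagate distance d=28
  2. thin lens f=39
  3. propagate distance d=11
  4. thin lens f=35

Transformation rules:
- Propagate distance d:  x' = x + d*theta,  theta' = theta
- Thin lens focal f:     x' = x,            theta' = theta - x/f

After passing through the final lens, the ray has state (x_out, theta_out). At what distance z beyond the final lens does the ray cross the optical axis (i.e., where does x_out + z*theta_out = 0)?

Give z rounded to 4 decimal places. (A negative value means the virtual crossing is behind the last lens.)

Answer: 15.5556

Derivation:
Initial: x=2.0000 theta=0.0000
After 1 (propagate distance d=28): x=2.0000 theta=0.0000
After 2 (thin lens f=39): x=2.0000 theta=-2/39 (≈-0.0513)
After 3 (propagate distance d=11): x=56/39 (≈1.4359) theta=-2/39 (≈-0.0513)
After 4 (thin lens f=35): x=56/39 (≈1.4359) theta=-6/65 (≈-0.0923)
z_focus = -x_out/theta_out = -(56/39)/(-6/65) = 140/9 ≈ 15.5556
Rounded to 4 decimal places: z = 15.5556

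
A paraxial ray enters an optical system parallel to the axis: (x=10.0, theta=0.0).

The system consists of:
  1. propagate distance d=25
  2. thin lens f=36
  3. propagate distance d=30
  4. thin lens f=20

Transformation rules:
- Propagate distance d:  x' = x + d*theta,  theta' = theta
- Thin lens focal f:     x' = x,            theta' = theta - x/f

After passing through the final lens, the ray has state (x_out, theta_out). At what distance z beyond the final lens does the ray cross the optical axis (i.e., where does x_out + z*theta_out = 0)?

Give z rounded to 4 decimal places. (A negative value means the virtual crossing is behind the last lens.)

Answer: 4.6154

Derivation:
Initial: x=10.0000 theta=0.0000
After 1 (propagate distance d=25): x=10.0000 theta=0.0000
After 2 (thin lens f=36): x=10.0000 theta=-5/18 (≈-0.2778)
After 3 (propagate distance d=30): x=5/3 (≈1.6667) theta=-5/18 (≈-0.2778)
After 4 (thin lens f=20): x=5/3 (≈1.6667) theta=-13/36 (≈-0.3611)
z_focus = -x_out/theta_out = -(5/3)/(-13/36) = 60/13 ≈ 4.6154
Rounded to 4 decimal places: z = 4.6154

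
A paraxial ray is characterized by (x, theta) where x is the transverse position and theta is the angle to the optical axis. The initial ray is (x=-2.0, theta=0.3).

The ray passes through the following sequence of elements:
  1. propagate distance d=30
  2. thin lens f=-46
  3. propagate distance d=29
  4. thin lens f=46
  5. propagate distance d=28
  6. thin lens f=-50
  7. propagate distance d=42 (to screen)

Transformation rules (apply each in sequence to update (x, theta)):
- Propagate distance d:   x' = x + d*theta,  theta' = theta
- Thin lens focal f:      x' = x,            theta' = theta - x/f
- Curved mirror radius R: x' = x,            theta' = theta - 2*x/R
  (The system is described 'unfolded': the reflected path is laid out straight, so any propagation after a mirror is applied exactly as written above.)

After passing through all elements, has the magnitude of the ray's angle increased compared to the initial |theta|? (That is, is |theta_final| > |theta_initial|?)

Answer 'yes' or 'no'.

Answer: yes

Derivation:
Initial: x=-2.0000 theta=0.3000
After 1 (propagate distance d=30): x=7.0000 theta=0.3000
After 2 (thin lens f=-46): x=7.0000 theta=52/115 (≈0.4522)
After 3 (propagate distance d=29): x=2313/115 (≈20.1130) theta=52/115 (≈0.4522)
After 4 (thin lens f=46): x=2313/115 (≈20.1130) theta=79/5290 (≈0.0149)
After 5 (propagate distance d=28): x=10861/529 (≈20.5312) theta=79/5290 (≈0.0149)
After 6 (thin lens f=-50): x=10861/529 (≈20.5312) theta=5628/13225 (≈0.4256)
After 7 (propagate distance d=42 (to screen)): x=507901/13225 (≈38.4046) theta=5628/13225 (≈0.4256)
|theta_initial|=0.3000 |theta_final|=5628/13225 (≈0.4256) -> increased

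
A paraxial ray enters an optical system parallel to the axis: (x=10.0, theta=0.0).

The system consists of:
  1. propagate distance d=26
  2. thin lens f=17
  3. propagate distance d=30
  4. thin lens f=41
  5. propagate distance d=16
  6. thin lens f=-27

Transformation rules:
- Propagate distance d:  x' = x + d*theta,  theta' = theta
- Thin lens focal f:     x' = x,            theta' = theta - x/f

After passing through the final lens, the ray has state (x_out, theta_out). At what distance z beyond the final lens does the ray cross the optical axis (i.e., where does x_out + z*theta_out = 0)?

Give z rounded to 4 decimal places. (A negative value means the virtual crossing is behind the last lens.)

Answer: -15.2487

Derivation:
Initial: x=10.0000 theta=0.0000
After 1 (propagate distance d=26): x=10.0000 theta=0.0000
After 2 (thin lens f=17): x=10.0000 theta=-10/17 (≈-0.5882)
After 3 (propagate distance d=30): x=-130/17 (≈-7.6471) theta=-10/17 (≈-0.5882)
After 4 (thin lens f=41): x=-130/17 (≈-7.6471) theta=-280/697 (≈-0.4017)
After 5 (propagate distance d=16): x=-9810/697 (≈-14.0746) theta=-280/697 (≈-0.4017)
After 6 (thin lens f=-27): x=-9810/697 (≈-14.0746) theta=-1930/2091 (≈-0.9230)
z_focus = -x_out/theta_out = -(-9810/697)/(-1930/2091) = -2943/193 ≈ -15.2487
Rounded to 4 decimal places: z = -15.2487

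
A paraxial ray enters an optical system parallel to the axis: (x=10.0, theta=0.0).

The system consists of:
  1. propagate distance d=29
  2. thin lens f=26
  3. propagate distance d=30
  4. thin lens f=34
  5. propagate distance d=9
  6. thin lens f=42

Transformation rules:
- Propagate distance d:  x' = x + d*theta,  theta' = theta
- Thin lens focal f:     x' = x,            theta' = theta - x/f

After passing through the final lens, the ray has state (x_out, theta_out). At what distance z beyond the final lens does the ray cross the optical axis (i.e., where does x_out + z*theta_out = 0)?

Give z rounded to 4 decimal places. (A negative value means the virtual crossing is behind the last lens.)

Answer: -19.9672

Derivation:
Initial: x=10.0000 theta=0.0000
After 1 (propagate distance d=29): x=10.0000 theta=0.0000
After 2 (thin lens f=26): x=10.0000 theta=-5/13 (≈-0.3846)
After 3 (propagate distance d=30): x=-20/13 (≈-1.5385) theta=-5/13 (≈-0.3846)
After 4 (thin lens f=34): x=-20/13 (≈-1.5385) theta=-75/221 (≈-0.3394)
After 5 (propagate distance d=9): x=-1015/221 (≈-4.5928) theta=-75/221 (≈-0.3394)
After 6 (thin lens f=42): x=-1015/221 (≈-4.5928) theta=-305/1326 (≈-0.2300)
z_focus = -x_out/theta_out = -(-1015/221)/(-305/1326) = -1218/61 ≈ -19.9672
Rounded to 4 decimal places: z = -19.9672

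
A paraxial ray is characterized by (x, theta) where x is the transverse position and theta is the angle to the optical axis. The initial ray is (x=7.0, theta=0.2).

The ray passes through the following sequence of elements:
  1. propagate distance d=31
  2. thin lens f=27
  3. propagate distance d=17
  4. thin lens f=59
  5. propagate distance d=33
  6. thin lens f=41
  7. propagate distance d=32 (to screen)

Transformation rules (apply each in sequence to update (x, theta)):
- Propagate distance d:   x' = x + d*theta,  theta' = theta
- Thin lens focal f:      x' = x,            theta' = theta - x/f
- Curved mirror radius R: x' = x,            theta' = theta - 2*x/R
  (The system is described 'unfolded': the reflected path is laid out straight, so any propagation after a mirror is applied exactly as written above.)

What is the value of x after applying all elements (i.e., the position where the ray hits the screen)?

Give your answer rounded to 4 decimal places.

Answer: -15.0310

Derivation:
Initial: x=7.0000 theta=0.2000
After 1 (propagate distance d=31): x=13.2000 theta=0.2000
After 2 (thin lens f=27): x=13.2000 theta=-13/45 (≈-0.2889)
After 3 (propagate distance d=17): x=373/45 (≈8.2889) theta=-13/45 (≈-0.2889)
After 4 (thin lens f=59): x=373/45 (≈8.2889) theta=-76/177 (≈-0.4294)
After 5 (propagate distance d=33): x=-15613/2655 (≈-5.8806) theta=-76/177 (≈-0.4294)
After 6 (thin lens f=41): x=-15613/2655 (≈-5.8806) theta=-31127/108855 (≈-0.2859)
After 7 (propagate distance d=32 (to screen)): x=-545399/36285 (≈-15.0310) theta=-31127/108855 (≈-0.2859)
Rounded to 4 decimal places: x = -15.0310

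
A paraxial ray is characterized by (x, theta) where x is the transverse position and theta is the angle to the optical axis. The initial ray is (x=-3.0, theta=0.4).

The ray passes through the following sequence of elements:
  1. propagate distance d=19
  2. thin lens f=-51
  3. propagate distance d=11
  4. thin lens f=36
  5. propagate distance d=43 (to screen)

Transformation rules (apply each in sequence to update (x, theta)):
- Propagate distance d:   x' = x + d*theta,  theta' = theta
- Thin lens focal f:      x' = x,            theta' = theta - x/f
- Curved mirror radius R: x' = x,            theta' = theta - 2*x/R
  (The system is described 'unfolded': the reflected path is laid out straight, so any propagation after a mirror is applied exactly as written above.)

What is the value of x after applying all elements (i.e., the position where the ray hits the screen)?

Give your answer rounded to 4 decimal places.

Answer: 19.1355

Derivation:
Initial: x=-3.0000 theta=0.4000
After 1 (propagate distance d=19): x=4.6000 theta=0.4000
After 2 (thin lens f=-51): x=4.6000 theta=25/51 (≈0.4902)
After 3 (propagate distance d=11): x=2548/255 (≈9.9922) theta=25/51 (≈0.4902)
After 4 (thin lens f=36): x=2548/255 (≈9.9922) theta=488/2295 (≈0.2126)
After 5 (propagate distance d=43 (to screen)): x=43916/2295 (≈19.1355) theta=488/2295 (≈0.2126)
Rounded to 4 decimal places: x = 19.1355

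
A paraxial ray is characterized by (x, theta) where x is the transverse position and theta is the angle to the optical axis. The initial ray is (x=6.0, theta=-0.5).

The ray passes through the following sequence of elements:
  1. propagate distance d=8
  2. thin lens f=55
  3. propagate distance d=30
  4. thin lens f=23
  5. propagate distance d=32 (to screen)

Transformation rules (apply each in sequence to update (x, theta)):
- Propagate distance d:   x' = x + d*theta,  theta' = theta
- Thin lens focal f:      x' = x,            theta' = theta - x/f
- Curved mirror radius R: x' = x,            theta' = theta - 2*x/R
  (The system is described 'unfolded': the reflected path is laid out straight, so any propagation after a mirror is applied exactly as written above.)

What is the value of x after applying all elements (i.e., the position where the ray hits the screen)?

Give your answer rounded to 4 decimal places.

Answer: -11.6498

Derivation:
Initial: x=6.0000 theta=-0.5000
After 1 (propagate distance d=8): x=2.0000 theta=-0.5000
After 2 (thin lens f=55): x=2.0000 theta=-59/110 (≈-0.5364)
After 3 (propagate distance d=30): x=-155/11 (≈-14.0909) theta=-59/110 (≈-0.5364)
After 4 (thin lens f=23): x=-155/11 (≈-14.0909) theta=193/2530 (≈0.0763)
After 5 (propagate distance d=32 (to screen)): x=-14737/1265 (≈-11.6498) theta=193/2530 (≈0.0763)
Rounded to 4 decimal places: x = -11.6498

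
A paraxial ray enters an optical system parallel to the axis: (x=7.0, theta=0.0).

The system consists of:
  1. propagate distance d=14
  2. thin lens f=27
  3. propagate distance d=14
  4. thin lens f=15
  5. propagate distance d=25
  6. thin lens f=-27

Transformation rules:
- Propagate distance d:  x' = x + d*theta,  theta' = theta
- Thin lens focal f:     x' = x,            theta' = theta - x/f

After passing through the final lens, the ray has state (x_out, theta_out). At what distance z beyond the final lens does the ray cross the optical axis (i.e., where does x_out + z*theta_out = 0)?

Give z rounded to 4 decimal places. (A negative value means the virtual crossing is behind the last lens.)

Answer: -10.8128

Derivation:
Initial: x=7.0000 theta=0.0000
After 1 (propagate distance d=14): x=7.0000 theta=0.0000
After 2 (thin lens f=27): x=7.0000 theta=-7/27 (≈-0.2593)
After 3 (propagate distance d=14): x=91/27 (≈3.3704) theta=-7/27 (≈-0.2593)
After 4 (thin lens f=15): x=91/27 (≈3.3704) theta=-196/405 (≈-0.4840)
After 5 (propagate distance d=25): x=-707/81 (≈-8.7284) theta=-196/405 (≈-0.4840)
After 6 (thin lens f=-27): x=-707/81 (≈-8.7284) theta=-8827/10935 (≈-0.8072)
z_focus = -x_out/theta_out = -(-707/81)/(-8827/10935) = -13635/1261 ≈ -10.8128
Rounded to 4 decimal places: z = -10.8128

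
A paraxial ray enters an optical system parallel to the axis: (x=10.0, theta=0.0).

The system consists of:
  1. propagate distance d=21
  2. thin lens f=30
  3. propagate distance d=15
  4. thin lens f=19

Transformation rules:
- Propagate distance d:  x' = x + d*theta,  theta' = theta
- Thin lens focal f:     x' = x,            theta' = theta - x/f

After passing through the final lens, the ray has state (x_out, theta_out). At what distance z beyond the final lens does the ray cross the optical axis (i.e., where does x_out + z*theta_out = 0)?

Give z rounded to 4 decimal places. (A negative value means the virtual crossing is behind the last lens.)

Answer: 8.3824

Derivation:
Initial: x=10.0000 theta=0.0000
After 1 (propagate distance d=21): x=10.0000 theta=0.0000
After 2 (thin lens f=30): x=10.0000 theta=-1/3 (≈-0.3333)
After 3 (propagate distance d=15): x=5.0000 theta=-1/3 (≈-0.3333)
After 4 (thin lens f=19): x=5.0000 theta=-34/57 (≈-0.5965)
z_focus = -x_out/theta_out = -(5.0000)/(-34/57) = 285/34 ≈ 8.3824
Rounded to 4 decimal places: z = 8.3824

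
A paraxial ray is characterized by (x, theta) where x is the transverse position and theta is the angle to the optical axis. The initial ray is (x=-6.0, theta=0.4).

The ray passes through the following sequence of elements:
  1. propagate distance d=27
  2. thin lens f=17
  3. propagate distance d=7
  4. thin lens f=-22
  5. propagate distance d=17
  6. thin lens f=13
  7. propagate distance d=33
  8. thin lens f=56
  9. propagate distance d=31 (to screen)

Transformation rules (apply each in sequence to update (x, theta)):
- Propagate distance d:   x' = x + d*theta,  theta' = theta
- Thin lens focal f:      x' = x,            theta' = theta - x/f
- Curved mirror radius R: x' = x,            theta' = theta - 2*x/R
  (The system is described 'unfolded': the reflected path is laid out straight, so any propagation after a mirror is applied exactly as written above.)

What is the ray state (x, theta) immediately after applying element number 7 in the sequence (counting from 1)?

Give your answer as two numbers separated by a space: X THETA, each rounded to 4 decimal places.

Answer: -6.0962 -0.5474

Derivation:
Initial: x=-6.0000 theta=0.4000
After 1 (propagate distance d=27): x=4.8000 theta=0.4000
After 2 (thin lens f=17): x=4.8000 theta=2/17 (≈0.1176)
After 3 (propagate distance d=7): x=478/85 (≈5.6235) theta=2/17 (≈0.1176)
After 4 (thin lens f=-22): x=478/85 (≈5.6235) theta=349/935 (≈0.3733)
After 5 (propagate distance d=17): x=11191/935 (≈11.9690) theta=349/935 (≈0.3733)
After 6 (thin lens f=13): x=11191/935 (≈11.9690) theta=-6654/12155 (≈-0.5474)
After 7 (propagate distance d=33): x=-74099/12155 (≈-6.0962) theta=-6654/12155 (≈-0.5474)
Rounded to 4 decimal places: x = -6.0962, theta = -0.5474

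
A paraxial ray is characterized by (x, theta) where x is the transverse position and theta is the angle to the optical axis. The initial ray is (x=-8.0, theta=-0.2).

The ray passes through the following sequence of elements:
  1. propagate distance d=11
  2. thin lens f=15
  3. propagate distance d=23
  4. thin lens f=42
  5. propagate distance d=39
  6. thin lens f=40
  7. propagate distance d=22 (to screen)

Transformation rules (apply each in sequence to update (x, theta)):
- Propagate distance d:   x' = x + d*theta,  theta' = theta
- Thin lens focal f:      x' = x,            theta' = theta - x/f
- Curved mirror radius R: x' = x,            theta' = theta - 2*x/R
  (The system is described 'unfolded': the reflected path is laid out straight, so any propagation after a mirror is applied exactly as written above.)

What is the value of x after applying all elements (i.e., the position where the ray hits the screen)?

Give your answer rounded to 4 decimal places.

Initial: x=-8.0000 theta=-0.2000
After 1 (propagate distance d=11): x=-10.2000 theta=-0.2000
After 2 (thin lens f=15): x=-10.2000 theta=0.4800
After 3 (propagate distance d=23): x=0.8400 theta=0.4800
After 4 (thin lens f=42): x=0.8400 theta=0.4600
After 5 (propagate distance d=39): x=18.7800 theta=0.4600
After 6 (thin lens f=40): x=18.7800 theta=-0.0095
After 7 (propagate distance d=22 (to screen)): x=18.5710 theta=-0.0095
Rounded to 4 decimal places: x = 18.5710

Answer: 18.5710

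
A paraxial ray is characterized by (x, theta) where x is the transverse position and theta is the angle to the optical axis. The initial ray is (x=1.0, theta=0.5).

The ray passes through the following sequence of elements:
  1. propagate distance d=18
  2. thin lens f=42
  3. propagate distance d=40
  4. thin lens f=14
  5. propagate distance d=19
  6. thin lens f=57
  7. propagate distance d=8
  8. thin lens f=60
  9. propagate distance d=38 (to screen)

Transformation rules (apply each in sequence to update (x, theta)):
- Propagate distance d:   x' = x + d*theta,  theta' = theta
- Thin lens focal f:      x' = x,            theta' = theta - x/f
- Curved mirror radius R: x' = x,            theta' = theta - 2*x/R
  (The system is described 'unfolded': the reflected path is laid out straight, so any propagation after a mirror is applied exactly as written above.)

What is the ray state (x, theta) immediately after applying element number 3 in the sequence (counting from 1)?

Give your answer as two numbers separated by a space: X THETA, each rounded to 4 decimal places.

Initial: x=1.0000 theta=0.5000
After 1 (propagate distance d=18): x=10.0000 theta=0.5000
After 2 (thin lens f=42): x=10.0000 theta=11/42 (≈0.2619)
After 3 (propagate distance d=40): x=430/21 (≈20.4762) theta=11/42 (≈0.2619)
Rounded to 4 decimal places: x = 20.4762, theta = 0.2619

Answer: 20.4762 0.2619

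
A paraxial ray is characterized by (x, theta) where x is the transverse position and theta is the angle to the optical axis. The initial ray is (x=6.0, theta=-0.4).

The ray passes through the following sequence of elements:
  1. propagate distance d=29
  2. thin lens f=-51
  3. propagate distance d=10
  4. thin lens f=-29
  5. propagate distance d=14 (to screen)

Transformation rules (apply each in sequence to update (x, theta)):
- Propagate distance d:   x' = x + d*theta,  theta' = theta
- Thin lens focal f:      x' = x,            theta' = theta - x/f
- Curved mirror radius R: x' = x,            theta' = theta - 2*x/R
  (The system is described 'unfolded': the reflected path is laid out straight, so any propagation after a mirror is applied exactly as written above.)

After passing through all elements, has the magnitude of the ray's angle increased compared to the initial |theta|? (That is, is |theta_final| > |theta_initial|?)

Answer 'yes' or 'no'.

Answer: yes

Derivation:
Initial: x=6.0000 theta=-0.4000
After 1 (propagate distance d=29): x=-5.6000 theta=-0.4000
After 2 (thin lens f=-51): x=-5.6000 theta=-26/51 (≈-0.5098)
After 3 (propagate distance d=10): x=-2728/255 (≈-10.6980) theta=-26/51 (≈-0.5098)
After 4 (thin lens f=-29): x=-2728/255 (≈-10.6980) theta=-2166/2465 (≈-0.8787)
After 5 (propagate distance d=14 (to screen)): x=-170084/7395 (≈-22.9999) theta=-2166/2465 (≈-0.8787)
|theta_initial|=0.4000 |theta_final|=2166/2465 (≈0.8787) -> increased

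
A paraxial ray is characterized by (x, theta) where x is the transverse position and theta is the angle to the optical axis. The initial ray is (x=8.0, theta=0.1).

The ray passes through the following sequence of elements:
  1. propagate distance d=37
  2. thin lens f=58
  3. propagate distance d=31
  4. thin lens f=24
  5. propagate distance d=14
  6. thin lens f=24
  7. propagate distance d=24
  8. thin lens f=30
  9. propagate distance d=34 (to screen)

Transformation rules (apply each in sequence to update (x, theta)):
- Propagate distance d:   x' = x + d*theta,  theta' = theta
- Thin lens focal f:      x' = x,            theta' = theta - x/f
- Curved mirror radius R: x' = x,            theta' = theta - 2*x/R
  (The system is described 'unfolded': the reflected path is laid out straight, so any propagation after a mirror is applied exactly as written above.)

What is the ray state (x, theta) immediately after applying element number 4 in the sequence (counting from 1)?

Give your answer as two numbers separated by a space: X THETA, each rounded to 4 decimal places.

Answer: 8.5466 -0.4578

Derivation:
Initial: x=8.0000 theta=0.1000
After 1 (propagate distance d=37): x=11.7000 theta=0.1000
After 2 (thin lens f=58): x=11.7000 theta=-59/580 (≈-0.1017)
After 3 (propagate distance d=31): x=4957/580 (≈8.5466) theta=-59/580 (≈-0.1017)
After 4 (thin lens f=24): x=4957/580 (≈8.5466) theta=-6373/13920 (≈-0.4578)
Rounded to 4 decimal places: x = 8.5466, theta = -0.4578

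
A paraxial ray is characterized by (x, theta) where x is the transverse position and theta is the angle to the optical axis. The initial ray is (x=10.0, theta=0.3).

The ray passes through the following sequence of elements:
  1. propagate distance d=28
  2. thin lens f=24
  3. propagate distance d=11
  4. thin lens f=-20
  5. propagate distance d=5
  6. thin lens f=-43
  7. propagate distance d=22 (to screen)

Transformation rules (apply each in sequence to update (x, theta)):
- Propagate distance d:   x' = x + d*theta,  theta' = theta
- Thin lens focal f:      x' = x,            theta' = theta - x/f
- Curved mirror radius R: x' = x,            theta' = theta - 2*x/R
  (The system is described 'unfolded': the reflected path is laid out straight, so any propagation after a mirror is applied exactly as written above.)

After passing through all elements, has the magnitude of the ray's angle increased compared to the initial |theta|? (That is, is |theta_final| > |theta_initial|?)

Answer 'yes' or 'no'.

Answer: yes

Derivation:
Initial: x=10.0000 theta=0.3000
After 1 (propagate distance d=28): x=18.4000 theta=0.3000
After 2 (thin lens f=24): x=18.4000 theta=-7/15 (≈-0.4667)
After 3 (propagate distance d=11): x=199/15 (≈13.2667) theta=-7/15 (≈-0.4667)
After 4 (thin lens f=-20): x=199/15 (≈13.2667) theta=59/300 (≈0.1967)
After 5 (propagate distance d=5): x=14.2500 theta=59/300 (≈0.1967)
After 6 (thin lens f=-43): x=14.2500 theta=1703/3225 (≈0.5281)
After 7 (propagate distance d=22 (to screen)): x=333689/12900 (≈25.8674) theta=1703/3225 (≈0.5281)
|theta_initial|=0.3000 |theta_final|=1703/3225 (≈0.5281) -> increased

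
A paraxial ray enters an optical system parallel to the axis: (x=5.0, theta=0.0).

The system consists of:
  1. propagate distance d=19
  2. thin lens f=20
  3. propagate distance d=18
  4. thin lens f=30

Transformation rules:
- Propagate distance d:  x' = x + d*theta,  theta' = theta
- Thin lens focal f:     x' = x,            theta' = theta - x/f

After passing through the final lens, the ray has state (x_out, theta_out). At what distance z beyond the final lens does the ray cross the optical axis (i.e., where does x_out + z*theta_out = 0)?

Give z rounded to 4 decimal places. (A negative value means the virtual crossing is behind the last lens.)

Answer: 1.8750

Derivation:
Initial: x=5.0000 theta=0.0000
After 1 (propagate distance d=19): x=5.0000 theta=0.0000
After 2 (thin lens f=20): x=5.0000 theta=-0.2500
After 3 (propagate distance d=18): x=0.5000 theta=-0.2500
After 4 (thin lens f=30): x=0.5000 theta=-4/15 (≈-0.2667)
z_focus = -x_out/theta_out = -(0.5000)/(-4/15) = 1.8750
Rounded to 4 decimal places: z = 1.8750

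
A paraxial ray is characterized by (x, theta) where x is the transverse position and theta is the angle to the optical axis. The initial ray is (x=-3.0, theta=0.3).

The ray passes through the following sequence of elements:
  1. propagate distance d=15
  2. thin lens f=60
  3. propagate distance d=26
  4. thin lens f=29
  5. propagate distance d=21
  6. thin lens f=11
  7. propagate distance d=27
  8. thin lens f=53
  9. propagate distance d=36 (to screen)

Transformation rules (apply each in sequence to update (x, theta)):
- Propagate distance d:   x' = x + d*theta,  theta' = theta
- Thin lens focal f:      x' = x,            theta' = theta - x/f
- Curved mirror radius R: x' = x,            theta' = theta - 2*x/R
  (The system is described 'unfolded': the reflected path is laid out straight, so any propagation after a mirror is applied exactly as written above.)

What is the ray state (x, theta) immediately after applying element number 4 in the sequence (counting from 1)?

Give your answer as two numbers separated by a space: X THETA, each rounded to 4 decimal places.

Initial: x=-3.0000 theta=0.3000
After 1 (propagate distance d=15): x=1.5000 theta=0.3000
After 2 (thin lens f=60): x=1.5000 theta=0.2750
After 3 (propagate distance d=26): x=8.6500 theta=0.2750
After 4 (thin lens f=29): x=8.6500 theta=-27/1160 (≈-0.0233)
Rounded to 4 decimal places: x = 8.6500, theta = -0.0233

Answer: 8.6500 -0.0233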